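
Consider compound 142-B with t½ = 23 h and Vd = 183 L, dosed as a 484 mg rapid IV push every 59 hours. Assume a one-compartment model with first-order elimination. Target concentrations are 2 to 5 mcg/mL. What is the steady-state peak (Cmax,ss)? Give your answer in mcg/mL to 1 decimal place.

3.2 mcg/mL

k = ln2/t½ = ln2/23 ≈ 0.030137 h⁻¹; fraction remaining f = e^(−kτ) = e^(−0.030137×59) ≈ 0.1690.
Accumulation ratio R = 1/(1 − f) ≈ 1/0.8310 ≈ 1.2034.
Each bolus raises the concentration by D/Vd = 484/183 ≈ 2.645 mcg/mL.
Cmax,ss = C₀/(1 − f) ≈ 2.645/0.8310 ≈ 3.183 mcg/mL.
Peak 3.2 mcg/mL vs MTC 5 mcg/mL: below toxic threshold.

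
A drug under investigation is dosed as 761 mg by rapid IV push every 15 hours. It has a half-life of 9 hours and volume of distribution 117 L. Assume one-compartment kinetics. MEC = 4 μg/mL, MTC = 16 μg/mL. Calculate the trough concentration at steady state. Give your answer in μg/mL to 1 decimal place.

3.0 μg/mL

τ/t½ = 15/9 ≈ 1.6667, so fraction remaining f = (1/2)^(15/9) ≈ 0.3150.
Each bolus raises the concentration by D/Vd = 761/117 ≈ 6.504 μg/mL.
Steady-state trough Cmin,ss = C₀·f/(1−f) ≈ 6.504 × 0.3150/0.6850 ≈ 2.991 μg/mL.
Trough 3.0 μg/mL vs MEC 4 μg/mL: subtherapeutic.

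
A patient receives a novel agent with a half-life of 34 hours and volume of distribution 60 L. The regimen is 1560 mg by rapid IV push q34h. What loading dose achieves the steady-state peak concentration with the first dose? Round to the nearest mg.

f = (1/2)^(34/34) ≈ 0.500000; accumulation ratio R = 1/(1−f) ≈ 2.00000.
Loading dose to hit Cmax,ss on first dose: D_load = D_maint·R ≈ 1560 × 2.00000 ≈ 3120.00 mg.

3120 mg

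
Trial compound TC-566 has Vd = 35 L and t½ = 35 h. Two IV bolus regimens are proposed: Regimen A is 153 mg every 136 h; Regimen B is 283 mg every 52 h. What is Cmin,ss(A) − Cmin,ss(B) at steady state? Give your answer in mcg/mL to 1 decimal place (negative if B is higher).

Regimen A: f = (1/2)^(136/35) ≈ 0.0677; Cmin,ss = (153/35)·f/(1−f) ≈ 0.317 mcg/mL.
Regimen B: f = (1/2)^(52/35) ≈ 0.3571; Cmin,ss = (283/35)·f/(1−f) ≈ 4.491 mcg/mL.
Difference ≈ 0.317 − 4.491 ≈ -4.174 mcg/mL.

-4.2 mcg/mL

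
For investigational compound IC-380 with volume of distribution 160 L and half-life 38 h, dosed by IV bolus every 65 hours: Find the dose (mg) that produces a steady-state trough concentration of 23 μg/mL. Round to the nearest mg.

τ/t½ = 65/38 ≈ 1.7105, so f = (1/2)^(65/38) ≈ 0.305549.
Cmin,ss = (D/Vd)·f/(1−f), so D = Cmin,ss·Vd·(1−f)/f.
D = 23 × 160 × (1−f)/f ≈ 23 × 160 × 2.27280 ≈ 8363.90 mg.

8364 mg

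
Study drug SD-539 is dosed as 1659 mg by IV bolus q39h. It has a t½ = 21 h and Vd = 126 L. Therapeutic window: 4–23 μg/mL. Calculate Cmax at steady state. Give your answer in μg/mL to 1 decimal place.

τ/t½ = 39/21 ≈ 1.8571, so fraction remaining f = (1/2)^(39/21) ≈ 0.2760.
Accumulation ratio R = 1/(1 − f) ≈ 1/0.7240 ≈ 1.3812.
Single-dose peak C₀ = D/Vd = 1659/126 ≈ 13.167 μg/mL.
Steady-state peak Cmax,ss = C₀·R ≈ 13.167 × 1.3812 ≈ 18.186 μg/mL.
Peak 18.2 μg/mL vs MTC 23 μg/mL: below toxic threshold.

18.2 μg/mL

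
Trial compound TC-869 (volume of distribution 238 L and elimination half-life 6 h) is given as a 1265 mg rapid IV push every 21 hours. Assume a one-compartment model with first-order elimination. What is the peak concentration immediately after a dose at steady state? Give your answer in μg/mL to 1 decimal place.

5.8 μg/mL

τ/t½ = 21/6 ≈ 3.5, so fraction remaining f = (1/2)^(21/6) ≈ 0.0884.
Accumulation ratio R = 1/(1 − f) ≈ 1/0.9116 ≈ 1.0970.
Single-dose peak C₀ = D/Vd = 1265/238 ≈ 5.315 μg/mL.
Cmax,ss = C₀/(1 − f) ≈ 5.315/0.9116 ≈ 5.830 μg/mL.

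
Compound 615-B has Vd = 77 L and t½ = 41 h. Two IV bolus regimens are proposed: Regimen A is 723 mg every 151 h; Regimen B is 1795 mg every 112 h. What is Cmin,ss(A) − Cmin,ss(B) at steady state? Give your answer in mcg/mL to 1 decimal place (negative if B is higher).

Regimen A: f = (1/2)^(151/41) ≈ 0.0779; Cmin,ss = (723/77)·f/(1−f) ≈ 0.793 mcg/mL.
Regimen B: f = (1/2)^(112/41) ≈ 0.1505; Cmin,ss = (1795/77)·f/(1−f) ≈ 4.130 mcg/mL.
Difference ≈ 0.793 − 4.130 ≈ -3.337 mcg/mL.

-3.3 mcg/mL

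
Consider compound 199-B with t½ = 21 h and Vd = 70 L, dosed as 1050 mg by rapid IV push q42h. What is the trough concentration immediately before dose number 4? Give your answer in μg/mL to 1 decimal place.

f = (1/2)^(τ/t½) = (1/2)^(42/21) ≈ 0.2500.
C₀ = D/Vd = 1050/70 ≈ 15.000 μg/mL.
Before the 4th dose, 3 doses have been given. Superposition: Cmin = C₀·(f + f² + … + f^3).
≈ 15.000 × (0.2500 + 0.0625 + 0.0156) ≈ 15.000 × 0.3281 ≈ 4.921 μg/mL.

4.9 μg/mL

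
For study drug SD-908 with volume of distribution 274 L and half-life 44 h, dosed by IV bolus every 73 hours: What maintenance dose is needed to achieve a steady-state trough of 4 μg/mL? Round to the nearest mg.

2365 mg

τ/t½ = 73/44 ≈ 1.6591, so f = (1/2)^(73/44) ≈ 0.316639.
Cmin,ss = (D/Vd)·f/(1−f), so D = Cmin,ss·Vd·(1−f)/f.
D = 4 × 274 × (1−f)/f ≈ 4 × 274 × 2.15817 ≈ 2365.35 mg.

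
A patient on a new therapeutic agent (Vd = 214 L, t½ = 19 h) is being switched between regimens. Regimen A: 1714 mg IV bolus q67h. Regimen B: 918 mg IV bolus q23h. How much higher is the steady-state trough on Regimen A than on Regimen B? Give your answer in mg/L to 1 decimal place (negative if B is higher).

Regimen A: f = (1/2)^(67/19) ≈ 0.0868; Cmin,ss = (1714/214)·f/(1−f) ≈ 0.761 mg/L.
Regimen B: f = (1/2)^(23/19) ≈ 0.4321; Cmin,ss = (918/214)·f/(1−f) ≈ 3.264 mg/L.
Difference ≈ 0.761 − 3.264 ≈ -2.503 mg/L.

-2.5 mg/L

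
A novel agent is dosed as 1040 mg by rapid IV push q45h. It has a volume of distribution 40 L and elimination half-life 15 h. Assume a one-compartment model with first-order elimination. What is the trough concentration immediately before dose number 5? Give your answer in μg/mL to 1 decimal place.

f = (1/2)^(τ/t½) = (1/2)^(45/15) ≈ 0.1250.
C₀ = D/Vd = 1040/40 ≈ 26.000 μg/mL.
Before the 5th dose, 4 doses have been given. Superposition: Cmin = C₀·(f + f² + … + f^4).
≈ 26.000 × (0.1250 + 0.0156 + 0.0020 + 0.0002) ≈ 26.000 × 0.1428 ≈ 3.713 μg/mL.

3.7 μg/mL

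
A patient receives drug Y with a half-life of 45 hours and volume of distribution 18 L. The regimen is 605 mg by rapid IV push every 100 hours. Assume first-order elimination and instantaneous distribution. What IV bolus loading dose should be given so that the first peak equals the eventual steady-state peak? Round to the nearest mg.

f = (1/2)^(100/45) ≈ 0.214311; accumulation ratio R = 1/(1−f) ≈ 1.27277.
Loading dose to hit Cmax,ss on first dose: D_load = D_maint·R ≈ 605 × 1.27277 ≈ 770.03 mg.

770 mg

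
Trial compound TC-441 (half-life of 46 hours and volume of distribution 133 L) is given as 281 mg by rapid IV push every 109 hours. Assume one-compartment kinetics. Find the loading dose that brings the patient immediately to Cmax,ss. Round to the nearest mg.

f = (1/2)^(109/46) ≈ 0.193504; accumulation ratio R = 1/(1−f) ≈ 1.23993.
Loading dose to hit Cmax,ss on first dose: D_load = D_maint·R ≈ 281 × 1.23993 ≈ 348.42 mg.

348 mg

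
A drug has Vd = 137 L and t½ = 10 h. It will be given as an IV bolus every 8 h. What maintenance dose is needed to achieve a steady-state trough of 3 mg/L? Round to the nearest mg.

305 mg

τ/t½ = 8/10 ≈ 0.8, so f = (1/2)^(8/10) ≈ 0.574349.
Cmin,ss = (D/Vd)·f/(1−f), so D = Cmin,ss·Vd·(1−f)/f.
D = 3 × 137 × (1−f)/f ≈ 3 × 137 × 0.74110 ≈ 304.59 mg.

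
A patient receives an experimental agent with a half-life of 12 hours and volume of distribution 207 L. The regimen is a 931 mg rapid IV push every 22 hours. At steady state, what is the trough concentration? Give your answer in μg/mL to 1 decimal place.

1.8 μg/mL

τ/t½ = 22/12 ≈ 1.8333, so fraction remaining f = (1/2)^(22/12) ≈ 0.2806.
At steady state, accumulation factor R = 1/(1 − e^(−kτ)) ≈ 1.3900.
Single-dose peak C₀ = D/Vd = 931/207 ≈ 4.498 μg/mL.
Steady-state peak Cmax,ss = C₀·R ≈ 4.498 × 1.3900 ≈ 6.252 μg/mL.
Steady-state trough Cmin,ss = Cmax,ss·f ≈ 6.252 × 0.2806 ≈ 1.754 μg/mL.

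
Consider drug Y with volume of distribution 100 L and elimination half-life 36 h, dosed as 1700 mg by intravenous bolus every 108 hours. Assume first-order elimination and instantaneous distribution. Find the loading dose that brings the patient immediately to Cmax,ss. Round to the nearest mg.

1943 mg

f = (1/2)^(108/36) ≈ 0.125000; accumulation ratio R = 1/(1−f) ≈ 1.14286.
Loading dose to hit Cmax,ss on first dose: D_load = D_maint·R ≈ 1700 × 1.14286 ≈ 1942.86 mg.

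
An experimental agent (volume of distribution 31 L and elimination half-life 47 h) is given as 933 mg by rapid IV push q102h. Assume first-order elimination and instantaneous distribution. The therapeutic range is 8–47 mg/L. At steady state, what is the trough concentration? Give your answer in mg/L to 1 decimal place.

8.6 mg/L

k = ln2/t½ = ln2/47 ≈ 0.014748 h⁻¹; fraction remaining f = e^(−kτ) = e^(−0.014748×102) ≈ 0.2222.
Single-dose peak C₀ = D/Vd = 933/31 ≈ 30.097 mg/L.
Steady-state trough Cmin,ss = C₀·f/(1−f) ≈ 30.097 × 0.2222/0.7778 ≈ 8.598 mg/L.
Trough 8.6 mg/L vs MEC 8 mg/L: adequate.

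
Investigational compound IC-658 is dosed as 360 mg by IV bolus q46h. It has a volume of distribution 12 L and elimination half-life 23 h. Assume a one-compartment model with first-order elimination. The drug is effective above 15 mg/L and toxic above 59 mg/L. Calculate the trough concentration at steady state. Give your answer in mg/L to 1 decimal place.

τ = 46 h = 2 half-lives, so f = (1/2)^2 = 0.25.
Accumulation ratio R = 1/(1 − f) = 1/0.75 = 4/3.
Single-dose peak C₀ = D/Vd = 360/12 = 30 mg/L.
Steady-state peak Cmax,ss = C₀·R = 30 × 4/3 ≈ 40.000 mg/L.
Steady-state trough Cmin,ss = Cmax,ss·f ≈ 40.000 × 0.25 ≈ 10.000 mg/L.
Trough 10.0 mg/L vs MEC 15 mg/L: subtherapeutic.

10.0 mg/L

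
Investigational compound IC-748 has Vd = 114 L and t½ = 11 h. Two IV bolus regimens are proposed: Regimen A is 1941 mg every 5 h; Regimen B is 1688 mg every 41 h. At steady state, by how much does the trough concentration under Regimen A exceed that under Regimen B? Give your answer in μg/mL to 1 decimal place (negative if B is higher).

44.8 μg/mL

Regimen A: f = (1/2)^(5/11) ≈ 0.7297; Cmin,ss = (1941/114)·f/(1−f) ≈ 45.964 μg/mL.
Regimen B: f = (1/2)^(41/11) ≈ 0.0755; Cmin,ss = (1688/114)·f/(1−f) ≈ 1.209 μg/mL.
Difference ≈ 45.964 − 1.209 ≈ 44.755 μg/mL.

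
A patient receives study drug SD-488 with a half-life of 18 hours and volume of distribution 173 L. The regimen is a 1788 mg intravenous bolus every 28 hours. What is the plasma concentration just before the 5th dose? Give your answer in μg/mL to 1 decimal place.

f = (1/2)^(τ/t½) = (1/2)^(28/18) ≈ 0.3402.
C₀ = D/Vd = 1788/173 ≈ 10.335 μg/mL.
Before the 5th dose, 4 doses have been given. Superposition: Cmin = C₀·(f + f² + … + f^4).
≈ 10.335 × (0.3402 + 0.1157 + 0.0394 + 0.0134) ≈ 10.335 × 0.5087 ≈ 5.257 μg/mL.

5.3 μg/mL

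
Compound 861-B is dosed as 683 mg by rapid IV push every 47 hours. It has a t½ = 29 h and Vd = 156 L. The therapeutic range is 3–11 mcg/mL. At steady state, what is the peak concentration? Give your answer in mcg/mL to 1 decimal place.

k = ln2/t½ = ln2/29 ≈ 0.023902 h⁻¹; fraction remaining f = e^(−kτ) = e^(−0.023902×47) ≈ 0.3252.
At steady state, accumulation factor R = 1/(1 − e^(−kτ)) ≈ 1.4819.
Single-dose peak C₀ = D/Vd = 683/156 ≈ 4.378 mcg/mL.
Steady-state peak Cmax,ss = C₀·R ≈ 4.378 × 1.4819 ≈ 6.488 mcg/mL.
Peak 6.5 mcg/mL vs MTC 11 mcg/mL: below toxic threshold.

6.5 mcg/mL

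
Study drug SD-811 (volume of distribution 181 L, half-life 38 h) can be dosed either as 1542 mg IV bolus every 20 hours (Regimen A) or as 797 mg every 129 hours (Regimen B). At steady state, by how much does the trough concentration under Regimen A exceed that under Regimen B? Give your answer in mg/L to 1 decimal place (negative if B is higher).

18.9 mg/L

Regimen A: f = (1/2)^(20/38) ≈ 0.6943; Cmin,ss = (1542/181)·f/(1−f) ≈ 19.349 mg/L.
Regimen B: f = (1/2)^(129/38) ≈ 0.0951; Cmin,ss = (797/181)·f/(1−f) ≈ 0.463 mg/L.
Difference ≈ 19.349 − 0.463 ≈ 18.886 mg/L.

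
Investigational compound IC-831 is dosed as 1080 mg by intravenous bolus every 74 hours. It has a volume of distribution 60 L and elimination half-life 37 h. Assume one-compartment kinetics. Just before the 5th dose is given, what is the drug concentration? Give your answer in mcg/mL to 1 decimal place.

f = (1/2)^(τ/t½) = (1/2)^(74/37) ≈ 0.2500.
C₀ = D/Vd = 1080/60 ≈ 18.000 mcg/mL.
Before the 5th dose, 4 doses have been given. Superposition: Cmin = C₀·(f + f² + … + f^4).
≈ 18.000 × (0.2500 + 0.0625 + 0.0156 + 0.0039) ≈ 18.000 × 0.3320 ≈ 5.976 mcg/mL.

6.0 mcg/mL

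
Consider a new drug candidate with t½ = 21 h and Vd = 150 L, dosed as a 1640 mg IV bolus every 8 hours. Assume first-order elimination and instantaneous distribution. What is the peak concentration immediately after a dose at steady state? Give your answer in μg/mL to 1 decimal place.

47.1 μg/mL

τ/t½ = 8/21 ≈ 0.38095, so fraction remaining f = (1/2)^(8/21) ≈ 0.7679.
At steady state, accumulation factor R = 1/(1 − e^(−kτ)) ≈ 4.3085.
Each bolus raises the concentration by D/Vd = 1640/150 ≈ 10.933 μg/mL.
Steady-state peak Cmax,ss = C₀·R ≈ 10.933 × 4.3085 ≈ 47.105 μg/mL.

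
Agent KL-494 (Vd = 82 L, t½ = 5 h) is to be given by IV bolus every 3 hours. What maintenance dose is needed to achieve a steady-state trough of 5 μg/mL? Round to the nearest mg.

211 mg

τ/t½ = 3/5 ≈ 0.6, so f = (1/2)^(3/5) ≈ 0.659754.
Cmin,ss = (D/Vd)·f/(1−f), so D = Cmin,ss·Vd·(1−f)/f.
D = 5 × 82 × (1−f)/f ≈ 5 × 82 × 0.51572 ≈ 211.45 mg.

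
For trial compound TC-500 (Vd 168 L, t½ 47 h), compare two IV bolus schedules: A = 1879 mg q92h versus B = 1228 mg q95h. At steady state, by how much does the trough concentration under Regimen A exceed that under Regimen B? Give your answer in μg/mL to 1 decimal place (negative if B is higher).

1.5 μg/mL

Regimen A: f = (1/2)^(92/47) ≈ 0.2575; Cmin,ss = (1879/168)·f/(1−f) ≈ 3.879 μg/mL.
Regimen B: f = (1/2)^(95/47) ≈ 0.2463; Cmin,ss = (1228/168)·f/(1−f) ≈ 2.389 μg/mL.
Difference ≈ 3.879 − 2.389 ≈ 1.490 μg/mL.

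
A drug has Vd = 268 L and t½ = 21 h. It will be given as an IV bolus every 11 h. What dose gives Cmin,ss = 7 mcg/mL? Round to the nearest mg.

821 mg

τ/t½ = 11/21 ≈ 0.52381, so f = (1/2)^(11/21) ≈ 0.695533.
Cmin,ss = (D/Vd)·f/(1−f), so D = Cmin,ss·Vd·(1−f)/f.
D = 7 × 268 × (1−f)/f ≈ 7 × 268 × 0.43775 ≈ 821.22 mg.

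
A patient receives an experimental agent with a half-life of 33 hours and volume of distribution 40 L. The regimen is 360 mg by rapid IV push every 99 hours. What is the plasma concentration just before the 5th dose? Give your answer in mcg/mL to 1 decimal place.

1.3 mcg/mL

f = (1/2)^(τ/t½) = (1/2)^(99/33) ≈ 0.1250.
C₀ = D/Vd = 360/40 ≈ 9.000 mcg/mL.
Before the 5th dose, 4 doses have been given. Superposition: Cmin = C₀·(f + f² + … + f^4).
≈ 9.000 × (0.1250 + 0.0156 + 0.0020 + 0.0002) ≈ 9.000 × 0.1428 ≈ 1.285 mcg/mL.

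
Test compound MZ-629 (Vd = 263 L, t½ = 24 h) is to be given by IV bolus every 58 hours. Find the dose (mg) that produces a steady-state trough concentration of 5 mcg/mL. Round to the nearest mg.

5706 mg

τ/t½ = 58/24 ≈ 2.4167, so f = (1/2)^(58/24) ≈ 0.187288.
Cmin,ss = (D/Vd)·f/(1−f), so D = Cmin,ss·Vd·(1−f)/f.
D = 5 × 263 × (1−f)/f ≈ 5 × 263 × 4.33937 ≈ 5706.27 mg.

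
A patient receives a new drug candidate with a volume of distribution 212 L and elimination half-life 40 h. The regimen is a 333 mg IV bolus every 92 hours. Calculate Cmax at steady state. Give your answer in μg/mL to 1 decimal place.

2.0 μg/mL

k = ln2/t½ = ln2/40 ≈ 0.017329 h⁻¹; fraction remaining f = e^(−kτ) = e^(−0.017329×92) ≈ 0.2031.
At steady state, accumulation factor R = 1/(1 − e^(−kτ)) ≈ 1.2549.
Single-dose peak C₀ = D/Vd = 333/212 ≈ 1.571 μg/mL.
Steady-state peak Cmax,ss = C₀·R ≈ 1.571 × 1.2549 ≈ 1.971 μg/mL.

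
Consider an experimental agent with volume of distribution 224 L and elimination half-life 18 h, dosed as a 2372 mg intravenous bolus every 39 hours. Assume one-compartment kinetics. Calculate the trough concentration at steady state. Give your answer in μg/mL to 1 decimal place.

Over one 39-h interval, 39/18 ≈ 2.1667 half-lives elapse, leaving f ≈ 0.2227 of each dose.
At steady state, accumulation factor R = 1/(1 − e^(−kτ)) ≈ 1.2865.
Single-dose peak C₀ = D/Vd = 2372/224 ≈ 10.589 μg/mL.
Cmax,ss = C₀/(1 − f) ≈ 10.589/0.7773 ≈ 13.623 μg/mL.
Steady-state trough Cmin,ss = Cmax,ss·f ≈ 13.623 × 0.2227 ≈ 3.034 μg/mL.

3.0 μg/mL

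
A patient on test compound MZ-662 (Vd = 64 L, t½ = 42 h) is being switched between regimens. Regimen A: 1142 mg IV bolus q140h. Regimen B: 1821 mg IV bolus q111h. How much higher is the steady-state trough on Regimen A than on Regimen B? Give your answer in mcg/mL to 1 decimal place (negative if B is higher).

-3.5 mcg/mL

Regimen A: f = (1/2)^(140/42) ≈ 0.0992; Cmin,ss = (1142/64)·f/(1−f) ≈ 1.965 mcg/mL.
Regimen B: f = (1/2)^(111/42) ≈ 0.1601; Cmin,ss = (1821/64)·f/(1−f) ≈ 5.424 mcg/mL.
Difference ≈ 1.965 − 5.424 ≈ -3.459 mcg/mL.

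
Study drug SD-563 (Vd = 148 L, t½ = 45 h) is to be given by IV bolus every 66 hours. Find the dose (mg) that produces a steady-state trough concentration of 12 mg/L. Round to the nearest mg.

3133 mg

τ/t½ = 66/45 ≈ 1.4667, so f = (1/2)^(66/45) ≈ 0.361817.
Cmin,ss = (D/Vd)·f/(1−f), so D = Cmin,ss·Vd·(1−f)/f.
D = 12 × 148 × (1−f)/f ≈ 12 × 148 × 1.76383 ≈ 3132.56 mg.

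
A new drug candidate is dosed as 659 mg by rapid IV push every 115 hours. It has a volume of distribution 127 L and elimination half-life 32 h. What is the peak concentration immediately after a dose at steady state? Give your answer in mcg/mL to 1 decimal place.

5.7 mcg/mL

τ/t½ = 115/32 ≈ 3.5938, so fraction remaining f = (1/2)^(115/32) ≈ 0.0828.
At steady state, accumulation factor R = 1/(1 − e^(−kτ)) ≈ 1.0903.
Each bolus raises the concentration by D/Vd = 659/127 ≈ 5.189 mcg/mL.
Cmax,ss = C₀/(1 − f) ≈ 5.189/0.9172 ≈ 5.657 mcg/mL.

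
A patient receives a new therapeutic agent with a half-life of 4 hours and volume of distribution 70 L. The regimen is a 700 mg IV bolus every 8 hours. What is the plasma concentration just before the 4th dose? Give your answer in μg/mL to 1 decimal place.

3.3 μg/mL

f = (1/2)^(τ/t½) = (1/2)^(8/4) ≈ 0.2500.
C₀ = D/Vd = 700/70 ≈ 10.000 μg/mL.
Before the 4th dose, 3 doses have been given. Superposition: Cmin = C₀·(f + f² + … + f^3).
≈ 10.000 × (0.2500 + 0.0625 + 0.0156) ≈ 10.000 × 0.3281 ≈ 3.281 μg/mL.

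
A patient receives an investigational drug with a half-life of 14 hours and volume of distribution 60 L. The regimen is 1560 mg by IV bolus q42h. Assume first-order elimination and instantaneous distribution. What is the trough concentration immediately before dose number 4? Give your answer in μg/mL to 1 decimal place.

f = (1/2)^(τ/t½) = (1/2)^(42/14) ≈ 0.1250.
C₀ = D/Vd = 1560/60 ≈ 26.000 μg/mL.
Before the 4th dose, 3 doses have been given. Superposition: Cmin = C₀·(f + f² + … + f^3).
≈ 26.000 × (0.1250 + 0.0156 + 0.0020) ≈ 26.000 × 0.1426 ≈ 3.708 μg/mL.

3.7 μg/mL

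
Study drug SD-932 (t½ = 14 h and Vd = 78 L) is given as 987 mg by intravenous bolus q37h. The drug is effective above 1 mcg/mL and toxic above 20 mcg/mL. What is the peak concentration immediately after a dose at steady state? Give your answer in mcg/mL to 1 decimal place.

15.1 mcg/mL

k = ln2/t½ = ln2/14 ≈ 0.049511 h⁻¹; fraction remaining f = e^(−kτ) = e^(−0.049511×37) ≈ 0.1601.
Accumulation ratio R = 1/(1 − f) ≈ 1/0.8399 ≈ 1.1906.
Single-dose peak C₀ = D/Vd = 987/78 ≈ 12.654 mcg/mL.
Steady-state peak Cmax,ss = C₀·R ≈ 12.654 × 1.1906 ≈ 15.066 mcg/mL.
Peak 15.1 mcg/mL vs MTC 20 mcg/mL: below toxic threshold.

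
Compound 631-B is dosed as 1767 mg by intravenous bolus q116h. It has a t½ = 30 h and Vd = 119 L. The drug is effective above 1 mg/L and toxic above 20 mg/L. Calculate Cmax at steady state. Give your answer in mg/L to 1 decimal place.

15.9 mg/L

τ/t½ = 116/30 ≈ 3.8667, so fraction remaining f = (1/2)^(116/30) ≈ 0.0686.
At steady state, accumulation factor R = 1/(1 − e^(−kτ)) ≈ 1.0737.
Each bolus raises the concentration by D/Vd = 1767/119 ≈ 14.849 mg/L.
Steady-state peak Cmax,ss = C₀·R ≈ 14.849 × 1.0737 ≈ 15.943 mg/L.
Peak 15.9 mg/L vs MTC 20 mg/L: below toxic threshold.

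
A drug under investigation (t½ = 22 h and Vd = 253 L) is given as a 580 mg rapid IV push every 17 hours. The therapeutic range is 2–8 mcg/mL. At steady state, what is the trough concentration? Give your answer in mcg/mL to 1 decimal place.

3.2 mcg/mL

k = ln2/t½ = ln2/22 ≈ 0.031507 h⁻¹; fraction remaining f = e^(−kτ) = e^(−0.031507×17) ≈ 0.5853.
At steady state, accumulation factor R = 1/(1 − e^(−kτ)) ≈ 2.4114.
Each bolus raises the concentration by D/Vd = 580/253 ≈ 2.292 mcg/mL.
Steady-state peak Cmax,ss = C₀·R ≈ 2.292 × 2.4114 ≈ 5.527 mcg/mL.
One interval later, Cmin,ss = Cmax,ss·e^(−kτ) ≈ 5.527 × 0.5853 ≈ 3.235 mcg/mL.
Trough 3.2 mcg/mL vs MEC 2 mcg/mL: adequate.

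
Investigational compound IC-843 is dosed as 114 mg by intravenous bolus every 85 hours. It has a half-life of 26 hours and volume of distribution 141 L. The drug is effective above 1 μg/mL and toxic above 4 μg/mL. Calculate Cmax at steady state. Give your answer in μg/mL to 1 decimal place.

τ/t½ = 85/26 ≈ 3.2692, so fraction remaining f = (1/2)^(85/26) ≈ 0.1037.
Accumulation ratio R = 1/(1 − f) ≈ 1/0.8963 ≈ 1.1157.
Each bolus raises the concentration by D/Vd = 114/141 ≈ 0.809 μg/mL.
Steady-state peak Cmax,ss = C₀·R ≈ 0.809 × 1.1157 ≈ 0.903 μg/mL.
Peak 0.9 μg/mL vs MTC 4 μg/mL: below toxic threshold.

0.9 μg/mL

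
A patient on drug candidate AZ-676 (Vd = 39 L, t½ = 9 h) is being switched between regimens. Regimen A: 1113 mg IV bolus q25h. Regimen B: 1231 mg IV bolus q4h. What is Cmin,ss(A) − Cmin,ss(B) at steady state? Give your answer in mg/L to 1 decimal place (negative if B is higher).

Regimen A: f = (1/2)^(25/9) ≈ 0.1458; Cmin,ss = (1113/39)·f/(1−f) ≈ 4.871 mg/L.
Regimen B: f = (1/2)^(4/9) ≈ 0.7349; Cmin,ss = (1231/39)·f/(1−f) ≈ 87.501 mg/L.
Difference ≈ 4.871 − 87.501 ≈ -82.630 mg/L.

-82.6 mg/L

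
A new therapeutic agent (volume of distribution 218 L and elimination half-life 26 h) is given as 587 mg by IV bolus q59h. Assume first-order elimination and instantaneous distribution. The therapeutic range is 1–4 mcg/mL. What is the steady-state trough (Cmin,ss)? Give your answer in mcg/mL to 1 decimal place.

0.7 mcg/mL

Over one 59-h interval, 59/26 ≈ 2.2692 half-lives elapse, leaving f ≈ 0.2074 of each dose.
Single-dose peak C₀ = D/Vd = 587/218 ≈ 2.693 mcg/mL.
Steady-state trough Cmin,ss = C₀·f/(1−f) ≈ 2.693 × 0.2074/0.7926 ≈ 0.705 mcg/mL.
Trough 0.7 mcg/mL vs MEC 1 mcg/mL: subtherapeutic.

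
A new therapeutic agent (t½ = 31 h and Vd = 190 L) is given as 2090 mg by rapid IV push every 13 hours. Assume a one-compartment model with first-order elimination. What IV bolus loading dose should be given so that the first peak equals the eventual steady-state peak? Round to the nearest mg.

8286 mg

f = (1/2)^(13/31) ≈ 0.747759; accumulation ratio R = 1/(1−f) ≈ 3.96446.
Loading dose to hit Cmax,ss on first dose: D_load = D_maint·R ≈ 2090 × 3.96446 ≈ 8285.72 mg.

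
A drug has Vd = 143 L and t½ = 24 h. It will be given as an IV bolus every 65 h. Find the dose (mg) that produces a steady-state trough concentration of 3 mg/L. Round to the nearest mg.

τ/t½ = 65/24 ≈ 2.7083, so f = (1/2)^(65/24) ≈ 0.153007.
Cmin,ss = (D/Vd)·f/(1−f), so D = Cmin,ss·Vd·(1−f)/f.
D = 3 × 143 × (1−f)/f ≈ 3 × 143 × 5.53565 ≈ 2374.79 mg.

2375 mg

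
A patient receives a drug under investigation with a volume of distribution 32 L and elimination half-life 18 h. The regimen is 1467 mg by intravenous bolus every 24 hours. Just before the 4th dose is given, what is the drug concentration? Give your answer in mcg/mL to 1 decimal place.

f = (1/2)^(τ/t½) = (1/2)^(24/18) ≈ 0.3969.
C₀ = D/Vd = 1467/32 ≈ 45.844 mcg/mL.
Before the 4th dose, 3 doses have been given. Superposition: Cmin = C₀·(f + f² + … + f^3).
≈ 45.844 × (0.3969 + 0.1575 + 0.0625) ≈ 45.844 × 0.6169 ≈ 28.281 mcg/mL.

28.3 mcg/mL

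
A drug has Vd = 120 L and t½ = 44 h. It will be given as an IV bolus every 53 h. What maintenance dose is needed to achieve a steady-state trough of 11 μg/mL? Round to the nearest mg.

τ/t½ = 53/44 ≈ 1.2045, so f = (1/2)^(53/44) ≈ 0.433906.
Cmin,ss = (D/Vd)·f/(1−f), so D = Cmin,ss·Vd·(1−f)/f.
D = 11 × 120 × (1−f)/f ≈ 11 × 120 × 1.30465 ≈ 1722.14 mg.

1722 mg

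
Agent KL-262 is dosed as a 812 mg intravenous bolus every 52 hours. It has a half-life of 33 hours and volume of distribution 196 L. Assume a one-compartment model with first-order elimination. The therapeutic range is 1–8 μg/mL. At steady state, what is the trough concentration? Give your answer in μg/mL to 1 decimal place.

τ/t½ = 52/33 ≈ 1.5758, so fraction remaining f = (1/2)^(52/33) ≈ 0.3355.
At steady state, accumulation factor R = 1/(1 − e^(−kτ)) ≈ 1.5049.
Each bolus raises the concentration by D/Vd = 812/196 ≈ 4.143 μg/mL.
Steady-state peak Cmax,ss = C₀·R ≈ 4.143 × 1.5049 ≈ 6.235 μg/mL.
Steady-state trough Cmin,ss = Cmax,ss·f ≈ 6.235 × 0.3355 ≈ 2.092 μg/mL.
Trough 2.1 μg/mL vs MEC 1 μg/mL: adequate.

2.1 μg/mL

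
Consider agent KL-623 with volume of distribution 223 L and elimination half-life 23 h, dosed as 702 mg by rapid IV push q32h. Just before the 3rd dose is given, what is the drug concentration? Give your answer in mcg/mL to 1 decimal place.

1.7 mcg/mL

f = (1/2)^(τ/t½) = (1/2)^(32/23) ≈ 0.3812.
C₀ = D/Vd = 702/223 ≈ 3.148 mcg/mL.
Before the 3rd dose, 2 doses have been given. Superposition: Cmin = C₀·(f + f²).
≈ 3.148 × (0.3812 + 0.1453) ≈ 3.148 × 0.5265 ≈ 1.657 mcg/mL.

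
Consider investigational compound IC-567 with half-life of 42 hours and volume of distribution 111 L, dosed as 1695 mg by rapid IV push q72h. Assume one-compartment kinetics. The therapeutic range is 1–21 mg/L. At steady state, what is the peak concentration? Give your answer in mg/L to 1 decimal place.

22.0 mg/L

Over one 72-h interval, 72/42 ≈ 1.7143 half-lives elapse, leaving f ≈ 0.3048 of each dose.
At steady state, accumulation factor R = 1/(1 − e^(−kτ)) ≈ 1.4384.
Single-dose peak C₀ = D/Vd = 1695/111 ≈ 15.270 mg/L.
Steady-state peak Cmax,ss = C₀·R ≈ 15.270 × 1.4384 ≈ 21.964 mg/L.
Peak 22.0 mg/L vs MTC 21 mg/L: exceeds toxic threshold.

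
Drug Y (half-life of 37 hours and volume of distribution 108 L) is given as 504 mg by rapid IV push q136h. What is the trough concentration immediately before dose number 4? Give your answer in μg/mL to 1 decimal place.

0.4 μg/mL

f = (1/2)^(τ/t½) = (1/2)^(136/37) ≈ 0.0783.
C₀ = D/Vd = 504/108 ≈ 4.667 μg/mL.
Before the 4th dose, 3 doses have been given. Superposition: Cmin = C₀·(f + f² + … + f^3).
≈ 4.667 × (0.0783 + 0.0061 + 0.0005) ≈ 4.667 × 0.0849 ≈ 0.396 μg/mL.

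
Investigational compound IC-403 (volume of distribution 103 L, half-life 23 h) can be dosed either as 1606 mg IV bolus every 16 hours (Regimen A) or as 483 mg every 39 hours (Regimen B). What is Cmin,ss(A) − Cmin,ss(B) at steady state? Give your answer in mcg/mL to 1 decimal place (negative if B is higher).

Regimen A: f = (1/2)^(16/23) ≈ 0.6174; Cmin,ss = (1606/103)·f/(1−f) ≈ 25.161 mcg/mL.
Regimen B: f = (1/2)^(39/23) ≈ 0.3087; Cmin,ss = (483/103)·f/(1−f) ≈ 2.094 mcg/mL.
Difference ≈ 25.161 − 2.094 ≈ 23.067 mcg/mL.

23.1 mcg/mL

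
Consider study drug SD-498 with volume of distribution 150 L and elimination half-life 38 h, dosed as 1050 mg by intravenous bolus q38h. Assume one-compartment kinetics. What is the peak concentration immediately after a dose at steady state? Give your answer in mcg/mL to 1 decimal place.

The dosing interval is 1 half-life, so f = 2^(−1) = 0.5.
Accumulation ratio R = 1/(1 − f) = 1/0.5 = 2/1.
Single-dose peak C₀ = D/Vd = 1050/150 = 7 mcg/mL.
Steady-state peak Cmax,ss = C₀·R = 7 × 2/1 ≈ 14.000 mcg/mL.

14.0 mcg/mL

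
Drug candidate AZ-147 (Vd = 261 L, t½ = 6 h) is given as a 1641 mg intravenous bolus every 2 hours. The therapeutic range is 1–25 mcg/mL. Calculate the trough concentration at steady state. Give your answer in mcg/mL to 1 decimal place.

24.2 mcg/mL

Over one 2-h interval, 2/6 ≈ 0.33333 half-lives elapse, leaving f ≈ 0.7937 of each dose.
At steady state, accumulation factor R = 1/(1 − e^(−kτ)) ≈ 4.8473.
Each bolus raises the concentration by D/Vd = 1641/261 ≈ 6.287 mcg/mL.
Cmax,ss = C₀/(1 − f) ≈ 6.287/0.2063 ≈ 30.475 mcg/mL.
One interval later, Cmin,ss = Cmax,ss·e^(−kτ) ≈ 30.475 × 0.7937 ≈ 24.188 mcg/mL.
Trough 24.2 mcg/mL vs MEC 1 mcg/mL: adequate.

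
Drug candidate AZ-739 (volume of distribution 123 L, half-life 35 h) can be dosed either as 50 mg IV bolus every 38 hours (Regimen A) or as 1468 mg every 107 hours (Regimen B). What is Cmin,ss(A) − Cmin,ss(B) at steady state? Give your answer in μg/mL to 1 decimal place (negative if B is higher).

-1.3 μg/mL

Regimen A: f = (1/2)^(38/35) ≈ 0.4712; Cmin,ss = (50/123)·f/(1−f) ≈ 0.362 μg/mL.
Regimen B: f = (1/2)^(107/35) ≈ 0.1201; Cmin,ss = (1468/123)·f/(1−f) ≈ 1.629 μg/mL.
Difference ≈ 0.362 − 1.629 ≈ -1.267 μg/mL.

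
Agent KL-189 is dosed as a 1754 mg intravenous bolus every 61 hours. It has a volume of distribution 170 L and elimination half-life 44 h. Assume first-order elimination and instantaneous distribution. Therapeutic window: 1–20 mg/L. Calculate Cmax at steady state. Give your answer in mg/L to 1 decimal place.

τ/t½ = 61/44 ≈ 1.3864, so fraction remaining f = (1/2)^(61/44) ≈ 0.3825.
At steady state, accumulation factor R = 1/(1 − e^(−kτ)) ≈ 1.6194.
Single-dose peak C₀ = D/Vd = 1754/170 ≈ 10.318 mg/L.
Steady-state peak Cmax,ss = C₀·R ≈ 10.318 × 1.6194 ≈ 16.709 mg/L.
Peak 16.7 mg/L vs MTC 20 mg/L: below toxic threshold.

16.7 mg/L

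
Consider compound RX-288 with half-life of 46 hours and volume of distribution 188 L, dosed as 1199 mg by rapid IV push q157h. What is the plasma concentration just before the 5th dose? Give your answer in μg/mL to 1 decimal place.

0.7 μg/mL

f = (1/2)^(τ/t½) = (1/2)^(157/46) ≈ 0.0939.
C₀ = D/Vd = 1199/188 ≈ 6.378 μg/mL.
Before the 5th dose, 4 doses have been given. Superposition: Cmin = C₀·(f + f² + … + f^4).
≈ 6.378 × (0.0939 + 0.0088 + 0.0008 + 0.0001) ≈ 6.378 × 0.1036 ≈ 0.661 μg/mL.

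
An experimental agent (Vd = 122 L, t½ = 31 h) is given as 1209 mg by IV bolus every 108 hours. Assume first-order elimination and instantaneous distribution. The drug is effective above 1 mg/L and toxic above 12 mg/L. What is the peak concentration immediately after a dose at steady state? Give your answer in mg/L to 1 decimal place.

k = ln2/t½ = ln2/31 ≈ 0.022360 h⁻¹; fraction remaining f = e^(−kτ) = e^(−0.022360×108) ≈ 0.0894.
At steady state, accumulation factor R = 1/(1 − e^(−kτ)) ≈ 1.0982.
Each bolus raises the concentration by D/Vd = 1209/122 ≈ 9.910 mg/L.
Cmax,ss = C₀/(1 − f) ≈ 9.910/0.9106 ≈ 10.883 mg/L.
Peak 10.9 mg/L vs MTC 12 mg/L: below toxic threshold.

10.9 mg/L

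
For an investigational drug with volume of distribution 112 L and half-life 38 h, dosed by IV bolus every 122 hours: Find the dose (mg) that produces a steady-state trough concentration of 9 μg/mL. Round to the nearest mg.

8323 mg

τ/t½ = 122/38 ≈ 3.2105, so f = (1/2)^(122/38) ≈ 0.108028.
Cmin,ss = (D/Vd)·f/(1−f), so D = Cmin,ss·Vd·(1−f)/f.
D = 9 × 112 × (1−f)/f ≈ 9 × 112 × 8.25686 ≈ 8322.91 mg.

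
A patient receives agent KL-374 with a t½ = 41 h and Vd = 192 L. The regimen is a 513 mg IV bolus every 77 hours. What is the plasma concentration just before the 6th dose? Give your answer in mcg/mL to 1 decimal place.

1.0 mcg/mL

f = (1/2)^(τ/t½) = (1/2)^(77/41) ≈ 0.2721.
C₀ = D/Vd = 513/192 ≈ 2.672 mcg/mL.
Before the 6th dose, 5 doses have been given. Superposition: Cmin = C₀·(f + f² + … + f^5).
≈ 2.672 × (0.2721 + 0.0740 + 0.0201 + 0.0055 + 0.0015) ≈ 2.672 × 0.3732 ≈ 0.997 mcg/mL.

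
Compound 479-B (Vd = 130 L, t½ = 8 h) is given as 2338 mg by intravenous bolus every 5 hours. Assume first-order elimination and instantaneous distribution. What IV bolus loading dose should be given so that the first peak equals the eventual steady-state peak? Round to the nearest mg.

f = (1/2)^(5/8) ≈ 0.648420; accumulation ratio R = 1/(1−f) ≈ 2.84430.
Loading dose to hit Cmax,ss on first dose: D_load = D_maint·R ≈ 2338 × 2.84430 ≈ 6649.97 mg.

6650 mg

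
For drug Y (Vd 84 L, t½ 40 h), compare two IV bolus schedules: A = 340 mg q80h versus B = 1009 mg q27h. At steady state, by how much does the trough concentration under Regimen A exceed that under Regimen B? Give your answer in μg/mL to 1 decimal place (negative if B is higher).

-18.8 μg/mL

Regimen A: f = (1/2)^(80/40) ≈ 0.2500; Cmin,ss = (340/84)·f/(1−f) ≈ 1.349 μg/mL.
Regimen B: f = (1/2)^(27/40) ≈ 0.6263; Cmin,ss = (1009/84)·f/(1−f) ≈ 20.131 μg/mL.
Difference ≈ 1.349 − 20.131 ≈ -18.782 μg/mL.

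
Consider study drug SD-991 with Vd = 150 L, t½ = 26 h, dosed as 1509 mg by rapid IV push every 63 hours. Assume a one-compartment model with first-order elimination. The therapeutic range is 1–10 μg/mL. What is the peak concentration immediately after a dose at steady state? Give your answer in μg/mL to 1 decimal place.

12.4 μg/mL

Over one 63-h interval, 63/26 ≈ 2.4231 half-lives elapse, leaving f ≈ 0.1865 of each dose.
At steady state, accumulation factor R = 1/(1 − e^(−kτ)) ≈ 1.2293.
Single-dose peak C₀ = D/Vd = 1509/150 ≈ 10.060 μg/mL.
Cmax,ss = C₀/(1 − f) ≈ 10.060/0.8135 ≈ 12.366 μg/mL.
Peak 12.4 μg/mL vs MTC 10 μg/mL: exceeds toxic threshold.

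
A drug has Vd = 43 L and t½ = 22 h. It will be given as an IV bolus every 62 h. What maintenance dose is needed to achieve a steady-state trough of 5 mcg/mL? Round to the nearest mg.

τ/t½ = 62/22 ≈ 2.8182, so f = (1/2)^(62/22) ≈ 0.141789.
Cmin,ss = (D/Vd)·f/(1−f), so D = Cmin,ss·Vd·(1−f)/f.
D = 5 × 43 × (1−f)/f ≈ 5 × 43 × 6.05273 ≈ 1301.34 mg.

1301 mg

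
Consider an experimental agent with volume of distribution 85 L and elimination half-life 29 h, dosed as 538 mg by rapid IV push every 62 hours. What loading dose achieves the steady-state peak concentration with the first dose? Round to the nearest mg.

696 mg

f = (1/2)^(62/29) ≈ 0.227205; accumulation ratio R = 1/(1−f) ≈ 1.29400.
Loading dose to hit Cmax,ss on first dose: D_load = D_maint·R ≈ 538 × 1.29400 ≈ 696.17 mg.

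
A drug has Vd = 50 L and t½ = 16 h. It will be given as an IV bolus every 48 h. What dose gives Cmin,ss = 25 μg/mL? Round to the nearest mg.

τ/t½ = 48/16 ≈ 3, so f = (1/2)^(48/16) ≈ 0.125000.
Cmin,ss = (D/Vd)·f/(1−f), so D = Cmin,ss·Vd·(1−f)/f.
D = 25 × 50 × (1−f)/f ≈ 25 × 50 × 7.00000 ≈ 8750.00 mg.

8750 mg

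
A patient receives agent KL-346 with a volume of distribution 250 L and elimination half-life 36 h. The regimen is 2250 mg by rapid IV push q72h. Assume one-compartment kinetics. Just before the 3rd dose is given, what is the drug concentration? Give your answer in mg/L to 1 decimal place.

f = (1/2)^(τ/t½) = (1/2)^(72/36) ≈ 0.2500.
C₀ = D/Vd = 2250/250 ≈ 9.000 mg/L.
Before the 3rd dose, 2 doses have been given. Superposition: Cmin = C₀·(f + f²).
≈ 9.000 × (0.2500 + 0.0625) ≈ 9.000 × 0.3125 ≈ 2.812 mg/L.

2.8 mg/L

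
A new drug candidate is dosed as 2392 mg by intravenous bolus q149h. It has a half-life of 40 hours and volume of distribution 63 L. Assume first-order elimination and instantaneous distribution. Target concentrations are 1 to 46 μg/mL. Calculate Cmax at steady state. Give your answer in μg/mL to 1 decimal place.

τ/t½ = 149/40 ≈ 3.725, so fraction remaining f = (1/2)^(149/40) ≈ 0.0756.
Accumulation ratio R = 1/(1 − f) ≈ 1/0.9244 ≈ 1.0818.
Single-dose peak C₀ = D/Vd = 2392/63 ≈ 37.968 μg/mL.
Steady-state peak Cmax,ss = C₀·R ≈ 37.968 × 1.0818 ≈ 41.074 μg/mL.
Peak 41.1 μg/mL vs MTC 46 μg/mL: below toxic threshold.

41.1 μg/mL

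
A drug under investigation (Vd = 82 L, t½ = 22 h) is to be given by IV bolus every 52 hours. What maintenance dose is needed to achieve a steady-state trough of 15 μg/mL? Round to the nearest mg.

5100 mg

τ/t½ = 52/22 ≈ 2.3636, so f = (1/2)^(52/22) ≈ 0.194301.
Cmin,ss = (D/Vd)·f/(1−f), so D = Cmin,ss·Vd·(1−f)/f.
D = 15 × 82 × (1−f)/f ≈ 15 × 82 × 4.14665 ≈ 5100.38 mg.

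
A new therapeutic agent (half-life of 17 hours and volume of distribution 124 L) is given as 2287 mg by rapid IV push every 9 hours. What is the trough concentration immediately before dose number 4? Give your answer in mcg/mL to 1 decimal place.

27.8 mcg/mL

f = (1/2)^(τ/t½) = (1/2)^(9/17) ≈ 0.6928.
C₀ = D/Vd = 2287/124 ≈ 18.444 mcg/mL.
Before the 4th dose, 3 doses have been given. Superposition: Cmin = C₀·(f + f² + … + f^3).
≈ 18.444 × (0.6928 + 0.4800 + 0.3325) ≈ 18.444 × 1.5053 ≈ 27.764 mcg/mL.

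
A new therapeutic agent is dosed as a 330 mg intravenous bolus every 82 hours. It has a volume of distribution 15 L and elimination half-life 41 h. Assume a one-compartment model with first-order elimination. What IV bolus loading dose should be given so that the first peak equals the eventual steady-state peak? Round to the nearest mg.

f = (1/2)^(82/41) ≈ 0.250000; accumulation ratio R = 1/(1−f) ≈ 1.33333.
Loading dose to hit Cmax,ss on first dose: D_load = D_maint·R ≈ 330 × 1.33333 ≈ 440.00 mg.

440 mg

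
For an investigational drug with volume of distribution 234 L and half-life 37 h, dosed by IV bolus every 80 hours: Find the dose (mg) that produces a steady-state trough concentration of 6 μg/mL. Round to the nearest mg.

4880 mg

τ/t½ = 80/37 ≈ 2.1622, so f = (1/2)^(80/37) ≈ 0.223421.
Cmin,ss = (D/Vd)·f/(1−f), so D = Cmin,ss·Vd·(1−f)/f.
D = 6 × 234 × (1−f)/f ≈ 6 × 234 × 3.47586 ≈ 4880.11 mg.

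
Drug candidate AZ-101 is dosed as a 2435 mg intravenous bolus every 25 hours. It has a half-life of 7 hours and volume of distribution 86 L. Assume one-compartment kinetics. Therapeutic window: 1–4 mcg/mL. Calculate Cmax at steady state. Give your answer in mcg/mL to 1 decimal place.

τ/t½ = 25/7 ≈ 3.5714, so fraction remaining f = (1/2)^(25/7) ≈ 0.0841.
At steady state, accumulation factor R = 1/(1 − e^(−kτ)) ≈ 1.0918.
Each bolus raises the concentration by D/Vd = 2435/86 ≈ 28.314 mcg/mL.
Steady-state peak Cmax,ss = C₀·R ≈ 28.314 × 1.0918 ≈ 30.913 mcg/mL.
Peak 30.9 mcg/mL vs MTC 4 mcg/mL: exceeds toxic threshold.

30.9 mcg/mL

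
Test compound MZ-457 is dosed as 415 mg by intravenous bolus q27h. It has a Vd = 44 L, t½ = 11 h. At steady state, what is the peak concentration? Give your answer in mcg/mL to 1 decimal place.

11.5 mcg/mL

Over one 27-h interval, 27/11 ≈ 2.4545 half-lives elapse, leaving f ≈ 0.1824 of each dose.
Accumulation ratio R = 1/(1 − f) ≈ 1/0.8176 ≈ 1.2231.
Single-dose peak C₀ = D/Vd = 415/44 ≈ 9.432 mcg/mL.
Steady-state peak Cmax,ss = C₀·R ≈ 9.432 × 1.2231 ≈ 11.536 mcg/mL.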